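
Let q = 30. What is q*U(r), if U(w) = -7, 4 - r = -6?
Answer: -210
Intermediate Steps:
r = 10 (r = 4 - 1*(-6) = 4 + 6 = 10)
q*U(r) = 30*(-7) = -210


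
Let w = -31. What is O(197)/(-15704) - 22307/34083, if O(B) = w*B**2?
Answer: 40654232429/535239432 ≈ 75.955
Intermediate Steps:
O(B) = -31*B**2
O(197)/(-15704) - 22307/34083 = -31*197**2/(-15704) - 22307/34083 = -31*38809*(-1/15704) - 22307*1/34083 = -1203079*(-1/15704) - 22307/34083 = 1203079/15704 - 22307/34083 = 40654232429/535239432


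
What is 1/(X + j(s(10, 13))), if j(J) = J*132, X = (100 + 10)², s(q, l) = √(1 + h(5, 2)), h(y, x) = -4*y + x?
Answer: 25/303112 - 3*I*√17/3334232 ≈ 8.2478e-5 - 3.7098e-6*I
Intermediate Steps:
h(y, x) = x - 4*y
s(q, l) = I*√17 (s(q, l) = √(1 + (2 - 4*5)) = √(1 + (2 - 20)) = √(1 - 18) = √(-17) = I*√17)
X = 12100 (X = 110² = 12100)
j(J) = 132*J
1/(X + j(s(10, 13))) = 1/(12100 + 132*(I*√17)) = 1/(12100 + 132*I*√17)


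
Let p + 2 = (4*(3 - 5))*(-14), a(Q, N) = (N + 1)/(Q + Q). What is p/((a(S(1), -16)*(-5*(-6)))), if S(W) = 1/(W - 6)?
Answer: 22/225 ≈ 0.097778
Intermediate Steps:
S(W) = 1/(-6 + W)
a(Q, N) = (1 + N)/(2*Q) (a(Q, N) = (1 + N)/((2*Q)) = (1 + N)*(1/(2*Q)) = (1 + N)/(2*Q))
p = 110 (p = -2 + (4*(3 - 5))*(-14) = -2 + (4*(-2))*(-14) = -2 - 8*(-14) = -2 + 112 = 110)
p/((a(S(1), -16)*(-5*(-6)))) = 110/((((1 - 16)/(2*(1/(-6 + 1))))*(-5*(-6)))) = 110/((((1/2)*(-15)/1/(-5))*30)) = 110/((((1/2)*(-15)/(-1/5))*30)) = 110/((((1/2)*(-5)*(-15))*30)) = 110/(((75/2)*30)) = 110/1125 = 110*(1/1125) = 22/225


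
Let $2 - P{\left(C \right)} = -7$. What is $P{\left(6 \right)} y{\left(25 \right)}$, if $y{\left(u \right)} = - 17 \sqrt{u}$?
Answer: $-765$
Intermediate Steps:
$P{\left(C \right)} = 9$ ($P{\left(C \right)} = 2 - -7 = 2 + 7 = 9$)
$P{\left(6 \right)} y{\left(25 \right)} = 9 \left(- 17 \sqrt{25}\right) = 9 \left(\left(-17\right) 5\right) = 9 \left(-85\right) = -765$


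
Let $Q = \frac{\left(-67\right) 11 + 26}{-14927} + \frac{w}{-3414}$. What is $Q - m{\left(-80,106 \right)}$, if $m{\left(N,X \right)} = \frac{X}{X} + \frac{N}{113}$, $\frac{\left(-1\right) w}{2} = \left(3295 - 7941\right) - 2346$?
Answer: $- \frac{12497470328}{2879283957} \approx -4.3405$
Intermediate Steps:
$w = 13984$ ($w = - 2 \left(\left(3295 - 7941\right) - 2346\right) = - 2 \left(-4646 - 2346\right) = \left(-2\right) \left(-6992\right) = 13984$)
$m{\left(N,X \right)} = 1 + \frac{N}{113}$ ($m{\left(N,X \right)} = 1 + N \frac{1}{113} = 1 + \frac{N}{113}$)
$Q = - \frac{103155907}{25480389}$ ($Q = \frac{\left(-67\right) 11 + 26}{-14927} + \frac{13984}{-3414} = \left(-737 + 26\right) \left(- \frac{1}{14927}\right) + 13984 \left(- \frac{1}{3414}\right) = \left(-711\right) \left(- \frac{1}{14927}\right) - \frac{6992}{1707} = \frac{711}{14927} - \frac{6992}{1707} = - \frac{103155907}{25480389} \approx -4.0484$)
$Q - m{\left(-80,106 \right)} = - \frac{103155907}{25480389} - \left(1 + \frac{1}{113} \left(-80\right)\right) = - \frac{103155907}{25480389} - \left(1 - \frac{80}{113}\right) = - \frac{103155907}{25480389} - \frac{33}{113} = - \frac{12497470328}{2879283957}$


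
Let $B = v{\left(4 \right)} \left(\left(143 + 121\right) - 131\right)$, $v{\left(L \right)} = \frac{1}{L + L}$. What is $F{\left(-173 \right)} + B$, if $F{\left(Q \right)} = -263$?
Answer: $- \frac{1971}{8} \approx -246.38$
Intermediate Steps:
$v{\left(L \right)} = \frac{1}{2 L}$
$B = \frac{133}{8}$ ($B = \frac{1}{2 \cdot 4} \left(\left(143 + 121\right) - 131\right) = \frac{1}{2} \cdot \frac{1}{4} \left(264 - 131\right) = \frac{1}{8} \cdot 133 = \frac{133}{8} \approx 16.625$)
$F{\left(-173 \right)} + B = -263 + \frac{133}{8} = - \frac{1971}{8}$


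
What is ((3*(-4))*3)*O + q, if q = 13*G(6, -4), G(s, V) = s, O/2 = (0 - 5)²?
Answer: -1722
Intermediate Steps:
O = 50 (O = 2*(0 - 5)² = 2*(-5)² = 2*25 = 50)
q = 78 (q = 13*6 = 78)
((3*(-4))*3)*O + q = ((3*(-4))*3)*50 + 78 = -12*3*50 + 78 = -36*50 + 78 = -1800 + 78 = -1722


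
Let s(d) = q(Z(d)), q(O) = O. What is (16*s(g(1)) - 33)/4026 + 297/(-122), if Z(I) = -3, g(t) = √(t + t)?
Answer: -27/11 ≈ -2.4545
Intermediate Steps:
g(t) = √2*√t (g(t) = √(2*t) = √2*√t)
s(d) = -3
(16*s(g(1)) - 33)/4026 + 297/(-122) = (16*(-3) - 33)/4026 + 297/(-122) = (-48 - 33)*(1/4026) + 297*(-1/122) = -81*1/4026 - 297/122 = -27/1342 - 297/122 = -27/11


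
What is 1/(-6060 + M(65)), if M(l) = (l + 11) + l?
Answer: -1/5919 ≈ -0.00016895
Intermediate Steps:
M(l) = 11 + 2*l (M(l) = (11 + l) + l = 11 + 2*l)
1/(-6060 + M(65)) = 1/(-6060 + (11 + 2*65)) = 1/(-6060 + (11 + 130)) = 1/(-6060 + 141) = 1/(-5919) = -1/5919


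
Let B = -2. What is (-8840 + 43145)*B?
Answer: -68610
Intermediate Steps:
(-8840 + 43145)*B = (-8840 + 43145)*(-2) = 34305*(-2) = -68610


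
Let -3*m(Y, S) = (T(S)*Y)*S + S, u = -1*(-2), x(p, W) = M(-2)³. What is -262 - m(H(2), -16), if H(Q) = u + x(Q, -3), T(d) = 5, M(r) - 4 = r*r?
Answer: -13974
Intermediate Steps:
M(r) = 4 + r² (M(r) = 4 + r*r = 4 + r²)
x(p, W) = 512 (x(p, W) = (4 + (-2)²)³ = (4 + 4)³ = 8³ = 512)
u = 2
H(Q) = 514 (H(Q) = 2 + 512 = 514)
m(Y, S) = -S/3 - 5*S*Y/3 (m(Y, S) = -((5*Y)*S + S)/3 = -(5*S*Y + S)/3 = -(S + 5*S*Y)/3 = -S/3 - 5*S*Y/3)
-262 - m(H(2), -16) = -262 - (-1)*(-16)*(1 + 5*514)/3 = -262 - (-1)*(-16)*(1 + 2570)/3 = -262 - (-1)*(-16)*2571/3 = -262 - 1*13712 = -262 - 13712 = -13974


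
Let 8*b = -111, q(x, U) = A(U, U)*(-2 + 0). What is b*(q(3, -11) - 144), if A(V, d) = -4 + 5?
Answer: 8103/4 ≈ 2025.8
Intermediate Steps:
A(V, d) = 1
q(x, U) = -2 (q(x, U) = 1*(-2 + 0) = 1*(-2) = -2)
b = -111/8 (b = (⅛)*(-111) = -111/8 ≈ -13.875)
b*(q(3, -11) - 144) = -111*(-2 - 144)/8 = -111/8*(-146) = 8103/4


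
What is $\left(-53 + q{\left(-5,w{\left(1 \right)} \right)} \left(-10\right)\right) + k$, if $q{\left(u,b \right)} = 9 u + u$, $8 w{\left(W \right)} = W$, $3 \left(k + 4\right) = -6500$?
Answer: $- \frac{5171}{3} \approx -1723.7$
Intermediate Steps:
$k = - \frac{6512}{3}$ ($k = -4 + \frac{1}{3} \left(-6500\right) = -4 - \frac{6500}{3} = - \frac{6512}{3} \approx -2170.7$)
$w{\left(W \right)} = \frac{W}{8}$
$q{\left(u,b \right)} = 10 u$
$\left(-53 + q{\left(-5,w{\left(1 \right)} \right)} \left(-10\right)\right) + k = \left(-53 + 10 \left(-5\right) \left(-10\right)\right) - \frac{6512}{3} = \left(-53 - -500\right) - \frac{6512}{3} = \left(-53 + 500\right) - \frac{6512}{3} = 447 - \frac{6512}{3} = - \frac{5171}{3}$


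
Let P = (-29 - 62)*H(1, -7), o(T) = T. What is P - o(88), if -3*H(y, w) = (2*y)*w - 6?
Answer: -2084/3 ≈ -694.67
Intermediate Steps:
H(y, w) = 2 - 2*w*y/3 (H(y, w) = -((2*y)*w - 6)/3 = -(2*w*y - 6)/3 = -(-6 + 2*w*y)/3 = 2 - 2*w*y/3)
P = -1820/3 (P = (-29 - 62)*(2 - ⅔*(-7)*1) = -91*(2 + 14/3) = -91*20/3 = -1820/3 ≈ -606.67)
P - o(88) = -1820/3 - 1*88 = -1820/3 - 88 = -2084/3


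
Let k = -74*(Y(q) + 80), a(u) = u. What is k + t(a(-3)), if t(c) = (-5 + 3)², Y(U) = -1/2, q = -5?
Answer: -5879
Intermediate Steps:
Y(U) = -½ (Y(U) = -1*½ = -½)
k = -5883 (k = -74*(-½ + 80) = -74*159/2 = -5883)
t(c) = 4 (t(c) = (-2)² = 4)
k + t(a(-3)) = -5883 + 4 = -5879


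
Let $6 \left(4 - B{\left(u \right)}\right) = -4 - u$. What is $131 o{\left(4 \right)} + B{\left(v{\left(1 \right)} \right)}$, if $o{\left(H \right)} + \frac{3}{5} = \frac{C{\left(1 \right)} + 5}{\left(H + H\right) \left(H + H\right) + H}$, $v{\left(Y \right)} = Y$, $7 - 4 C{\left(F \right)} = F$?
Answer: $- \frac{124939}{2040} \approx -61.245$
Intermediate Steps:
$C{\left(F \right)} = \frac{7}{4} - \frac{F}{4}$
$o{\left(H \right)} = - \frac{3}{5} + \frac{13}{2 \left(H + 4 H^{2}\right)}$ ($o{\left(H \right)} = - \frac{3}{5} + \frac{\left(\frac{7}{4} - \frac{1}{4}\right) + 5}{\left(H + H\right) \left(H + H\right) + H} = - \frac{3}{5} + \frac{\left(\frac{7}{4} - \frac{1}{4}\right) + 5}{2 H 2 H + H} = - \frac{3}{5} + \frac{\frac{3}{2} + 5}{4 H^{2} + H} = - \frac{3}{5} + \frac{13}{2 \left(H + 4 H^{2}\right)}$)
$B{\left(u \right)} = \frac{14}{3} + \frac{u}{6}$ ($B{\left(u \right)} = 4 - \frac{-4 - u}{6} = 4 + \left(\frac{2}{3} + \frac{u}{6}\right) = \frac{14}{3} + \frac{u}{6}$)
$131 o{\left(4 \right)} + B{\left(v{\left(1 \right)} \right)} = 131 \frac{65 - 24 \cdot 4^{2} - 24}{10 \cdot 4 \left(1 + 4 \cdot 4\right)} + \left(\frac{14}{3} + \frac{1}{6} \cdot 1\right) = 131 \cdot \frac{1}{10} \cdot \frac{1}{4} \frac{1}{1 + 16} \left(65 - 384 - 24\right) + \left(\frac{14}{3} + \frac{1}{6}\right) = 131 \cdot \frac{1}{10} \cdot \frac{1}{4} \cdot \frac{1}{17} \left(65 - 384 - 24\right) + \frac{29}{6} = 131 \cdot \frac{1}{10} \cdot \frac{1}{4} \cdot \frac{1}{17} \left(-343\right) + \frac{29}{6} = 131 \left(- \frac{343}{680}\right) + \frac{29}{6} = - \frac{44933}{680} + \frac{29}{6} = - \frac{124939}{2040}$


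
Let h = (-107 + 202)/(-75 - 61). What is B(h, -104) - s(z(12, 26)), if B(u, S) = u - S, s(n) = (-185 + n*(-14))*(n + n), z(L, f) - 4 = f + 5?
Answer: 6440049/136 ≈ 47353.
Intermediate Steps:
z(L, f) = 9 + f (z(L, f) = 4 + (f + 5) = 4 + (5 + f) = 9 + f)
s(n) = 2*n*(-185 - 14*n) (s(n) = (-185 - 14*n)*(2*n) = 2*n*(-185 - 14*n))
h = -95/136 (h = 95/(-136) = 95*(-1/136) = -95/136 ≈ -0.69853)
B(h, -104) - s(z(12, 26)) = (-95/136 - 1*(-104)) - (-2)*(9 + 26)*(185 + 14*(9 + 26)) = (-95/136 + 104) - (-2)*35*(185 + 14*35) = 14049/136 - (-2)*35*(185 + 490) = 14049/136 - (-2)*35*675 = 14049/136 - 1*(-47250) = 14049/136 + 47250 = 6440049/136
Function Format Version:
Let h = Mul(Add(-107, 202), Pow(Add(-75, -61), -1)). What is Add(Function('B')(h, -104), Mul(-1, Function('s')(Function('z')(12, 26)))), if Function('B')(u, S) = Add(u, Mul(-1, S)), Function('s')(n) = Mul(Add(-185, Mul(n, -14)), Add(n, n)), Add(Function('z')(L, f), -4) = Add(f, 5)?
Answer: Rational(6440049, 136) ≈ 47353.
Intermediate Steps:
Function('z')(L, f) = Add(9, f) (Function('z')(L, f) = Add(4, Add(f, 5)) = Add(4, Add(5, f)) = Add(9, f))
Function('s')(n) = Mul(2, n, Add(-185, Mul(-14, n))) (Function('s')(n) = Mul(Add(-185, Mul(-14, n)), Mul(2, n)) = Mul(2, n, Add(-185, Mul(-14, n))))
h = Rational(-95, 136) (h = Mul(95, Pow(-136, -1)) = Mul(95, Rational(-1, 136)) = Rational(-95, 136) ≈ -0.69853)
Add(Function('B')(h, -104), Mul(-1, Function('s')(Function('z')(12, 26)))) = Add(Add(Rational(-95, 136), Mul(-1, -104)), Mul(-1, Mul(-2, Add(9, 26), Add(185, Mul(14, Add(9, 26)))))) = Add(Add(Rational(-95, 136), 104), Mul(-1, Mul(-2, 35, Add(185, Mul(14, 35))))) = Add(Rational(14049, 136), Mul(-1, Mul(-2, 35, Add(185, 490)))) = Add(Rational(14049, 136), Mul(-1, Mul(-2, 35, 675))) = Add(Rational(14049, 136), Mul(-1, -47250)) = Add(Rational(14049, 136), 47250) = Rational(6440049, 136)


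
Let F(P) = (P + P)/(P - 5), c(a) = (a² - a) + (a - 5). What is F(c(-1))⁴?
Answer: 4096/6561 ≈ 0.62430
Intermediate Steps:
c(a) = -5 + a² (c(a) = (a² - a) + (-5 + a) = -5 + a²)
F(P) = 2*P/(-5 + P) (F(P) = (2*P)/(-5 + P) = 2*P/(-5 + P))
F(c(-1))⁴ = (2*(-5 + (-1)²)/(-5 + (-5 + (-1)²)))⁴ = (2*(-5 + 1)/(-5 + (-5 + 1)))⁴ = (2*(-4)/(-5 - 4))⁴ = (2*(-4)/(-9))⁴ = (2*(-4)*(-⅑))⁴ = (8/9)⁴ = 4096/6561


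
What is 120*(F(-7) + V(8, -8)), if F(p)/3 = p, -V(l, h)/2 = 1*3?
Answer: -3240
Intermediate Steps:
V(l, h) = -6 (V(l, h) = -2*3 = -6)
F(p) = 3*p
120*(F(-7) + V(8, -8)) = 120*(3*(-7) - 6) = 120*(-21 - 6) = 120*(-27) = -3240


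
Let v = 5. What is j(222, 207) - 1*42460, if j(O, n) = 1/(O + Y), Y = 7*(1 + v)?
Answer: -11209439/264 ≈ -42460.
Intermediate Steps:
Y = 42 (Y = 7*(1 + 5) = 7*6 = 42)
j(O, n) = 1/(42 + O) (j(O, n) = 1/(O + 42) = 1/(42 + O))
j(222, 207) - 1*42460 = 1/(42 + 222) - 1*42460 = 1/264 - 42460 = -11209439/264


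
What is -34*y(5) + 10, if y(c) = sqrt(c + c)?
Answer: 10 - 34*sqrt(10) ≈ -97.517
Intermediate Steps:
y(c) = sqrt(2)*sqrt(c) (y(c) = sqrt(2*c) = sqrt(2)*sqrt(c))
-34*y(5) + 10 = -34*sqrt(2)*sqrt(5) + 10 = -34*sqrt(10) + 10 = 10 - 34*sqrt(10)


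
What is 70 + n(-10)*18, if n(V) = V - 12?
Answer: -326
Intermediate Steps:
n(V) = -12 + V
70 + n(-10)*18 = 70 + (-12 - 10)*18 = 70 - 22*18 = 70 - 396 = -326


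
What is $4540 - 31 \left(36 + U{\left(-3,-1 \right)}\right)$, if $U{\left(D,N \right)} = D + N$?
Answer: $3548$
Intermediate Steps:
$4540 - 31 \left(36 + U{\left(-3,-1 \right)}\right) = 4540 - 31 \left(36 - 4\right) = 4540 - 31 \cdot 32 = 4540 - 992 = 3548$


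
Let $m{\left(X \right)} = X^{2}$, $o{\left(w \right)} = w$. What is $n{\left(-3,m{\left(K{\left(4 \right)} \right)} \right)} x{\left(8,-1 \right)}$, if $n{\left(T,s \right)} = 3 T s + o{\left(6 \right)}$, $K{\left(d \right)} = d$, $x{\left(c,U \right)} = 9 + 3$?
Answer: $-1656$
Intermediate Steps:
$x{\left(c,U \right)} = 12$
$n{\left(T,s \right)} = 6 + 3 T s$ ($n{\left(T,s \right)} = 3 T s + 6 = 6 + 3 T s$)
$n{\left(-3,m{\left(K{\left(4 \right)} \right)} \right)} x{\left(8,-1 \right)} = \left(6 + 3 \left(-3\right) 4^{2}\right) 12 = \left(6 + 3 \left(-3\right) 16\right) 12 = \left(6 - 144\right) 12 = \left(-138\right) 12 = -1656$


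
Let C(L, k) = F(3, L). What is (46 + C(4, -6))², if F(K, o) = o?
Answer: 2500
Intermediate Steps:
C(L, k) = L
(46 + C(4, -6))² = (46 + 4)² = 50² = 2500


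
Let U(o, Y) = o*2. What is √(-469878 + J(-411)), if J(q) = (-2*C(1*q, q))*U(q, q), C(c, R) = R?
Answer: I*√1145562 ≈ 1070.3*I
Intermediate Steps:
U(o, Y) = 2*o
J(q) = -4*q² (J(q) = (-2*q)*(2*q) = -4*q²)
√(-469878 + J(-411)) = √(-469878 - 4*(-411)²) = √(-469878 - 4*168921) = √(-469878 - 675684) = √(-1145562) = I*√1145562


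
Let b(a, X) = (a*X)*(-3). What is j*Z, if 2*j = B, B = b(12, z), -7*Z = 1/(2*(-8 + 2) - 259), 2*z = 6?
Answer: -54/1897 ≈ -0.028466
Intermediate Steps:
z = 3 (z = (½)*6 = 3)
Z = 1/1897 (Z = -1/(7*(2*(-8 + 2) - 259)) = -1/(7*(2*(-6) - 259)) = -1/(7*(-12 - 259)) = -⅐/(-271) = -⅐*(-1/271) = 1/1897 ≈ 0.00052715)
b(a, X) = -3*X*a (b(a, X) = (X*a)*(-3) = -3*X*a)
B = -108 (B = -3*3*12 = -108)
j = -54 (j = (½)*(-108) = -54)
j*Z = -54*1/1897 = -54/1897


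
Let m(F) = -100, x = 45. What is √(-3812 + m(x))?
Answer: 2*I*√978 ≈ 62.546*I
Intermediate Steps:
√(-3812 + m(x)) = √(-3812 - 100) = √(-3912) = 2*I*√978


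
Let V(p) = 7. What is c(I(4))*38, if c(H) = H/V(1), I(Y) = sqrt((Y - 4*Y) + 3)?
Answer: 114*I/7 ≈ 16.286*I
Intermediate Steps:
I(Y) = sqrt(3 - 3*Y) (I(Y) = sqrt(-3*Y + 3) = sqrt(3 - 3*Y))
c(H) = H/7
c(I(4))*38 = (sqrt(3 - 3*4)/7)*38 = (sqrt(3 - 12)/7)*38 = (sqrt(-9)/7)*38 = ((3*I)/7)*38 = (3*I/7)*38 = 114*I/7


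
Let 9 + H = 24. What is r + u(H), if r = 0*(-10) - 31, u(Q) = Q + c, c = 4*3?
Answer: -4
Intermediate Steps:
H = 15 (H = -9 + 24 = 15)
c = 12
u(Q) = 12 + Q (u(Q) = Q + 12 = 12 + Q)
r = -31 (r = 0 - 31 = -31)
r + u(H) = -31 + (12 + 15) = -31 + 27 = -4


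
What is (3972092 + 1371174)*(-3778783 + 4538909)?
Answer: 4061555411516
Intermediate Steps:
(3972092 + 1371174)*(-3778783 + 4538909) = 5343266*760126 = 4061555411516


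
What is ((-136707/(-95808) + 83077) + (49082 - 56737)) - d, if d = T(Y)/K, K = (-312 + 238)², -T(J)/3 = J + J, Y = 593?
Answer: 3297569593081/43720384 ≈ 75424.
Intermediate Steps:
T(J) = -6*J (T(J) = -3*(J + J) = -6*J)
K = 5476 (K = (-74)² = 5476)
d = -1779/2738 (d = -6*593/5476 = -3558*1/5476 = -1779/2738 ≈ -0.64974)
((-136707/(-95808) + 83077) + (49082 - 56737)) - d = ((-136707/(-95808) + 83077) + (49082 - 56737)) - 1*(-1779/2738) = ((-136707*(-1/95808) + 83077) - 7655) + 1779/2738 = ((45569/31936 + 83077) - 7655) + 1779/2738 = (2653192641/31936 - 7655) + 1779/2738 = 2408722561/31936 + 1779/2738 = 3297569593081/43720384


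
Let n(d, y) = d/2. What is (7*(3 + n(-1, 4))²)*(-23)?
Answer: -4025/4 ≈ -1006.3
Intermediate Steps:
n(d, y) = d/2 (n(d, y) = d*(½) = d/2)
(7*(3 + n(-1, 4))²)*(-23) = (7*(3 + (½)*(-1))²)*(-23) = (7*(3 - ½)²)*(-23) = (7*(5/2)²)*(-23) = (7*(25/4))*(-23) = (175/4)*(-23) = -4025/4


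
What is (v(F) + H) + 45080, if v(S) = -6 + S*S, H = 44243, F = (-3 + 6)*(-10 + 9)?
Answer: 89326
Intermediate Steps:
F = -3 (F = 3*(-1) = -3)
v(S) = -6 + S**2
(v(F) + H) + 45080 = ((-6 + (-3)**2) + 44243) + 45080 = ((-6 + 9) + 44243) + 45080 = (3 + 44243) + 45080 = 44246 + 45080 = 89326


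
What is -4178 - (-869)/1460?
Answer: -6099011/1460 ≈ -4177.4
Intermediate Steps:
-4178 - (-869)/1460 = -4178 - 1*(-869/1460) = -4178 + 869/1460 = -6099011/1460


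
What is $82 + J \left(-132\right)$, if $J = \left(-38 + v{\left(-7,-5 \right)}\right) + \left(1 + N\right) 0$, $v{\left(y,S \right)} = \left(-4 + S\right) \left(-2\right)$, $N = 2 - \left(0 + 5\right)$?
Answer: $2722$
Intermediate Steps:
$N = -3$ ($N = 2 - 5 = -3$)
$v{\left(y,S \right)} = 8 - 2 S$
$J = -20$ ($J = \left(-38 + \left(8 - -10\right)\right) + \left(1 - 3\right) 0 = \left(-38 + \left(8 + 10\right)\right) - 0 = \left(-38 + 18\right) + 0 = -20 + 0 = -20$)
$82 + J \left(-132\right) = 82 - -2640 = 82 + 2640 = 2722$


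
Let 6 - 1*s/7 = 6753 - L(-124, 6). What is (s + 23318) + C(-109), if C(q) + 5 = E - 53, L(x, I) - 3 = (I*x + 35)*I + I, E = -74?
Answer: -53758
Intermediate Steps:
L(x, I) = 3 + I + I*(35 + I*x) (L(x, I) = 3 + ((I*x + 35)*I + I) = 3 + ((35 + I*x)*I + I) = 3 + (I*(35 + I*x) + I) = 3 + (I + I*(35 + I*x)) = 3 + I + I*(35 + I*x))
s = -76944 (s = 42 - 7*(6753 - (3 + 36*6 - 124*6**2)) = 42 - 7*(6753 - (3 + 216 - 124*36)) = 42 - 7*(6753 - (3 + 216 - 4464)) = 42 - 7*(6753 - 1*(-4245)) = 42 - 7*(6753 + 4245) = 42 - 7*10998 = 42 - 76986 = -76944)
C(q) = -132 (C(q) = -5 + (-74 - 53) = -5 - 127 = -132)
(s + 23318) + C(-109) = (-76944 + 23318) - 132 = -53626 - 132 = -53758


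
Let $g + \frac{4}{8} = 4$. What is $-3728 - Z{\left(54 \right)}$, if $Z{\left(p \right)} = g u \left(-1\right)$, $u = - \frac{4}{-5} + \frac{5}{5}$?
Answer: $- \frac{37217}{10} \approx -3721.7$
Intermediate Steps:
$g = \frac{7}{2}$ ($g = - \frac{1}{2} + 4 = \frac{7}{2} \approx 3.5$)
$u = \frac{9}{5}$ ($u = \left(-4\right) \left(- \frac{1}{5}\right) + 5 \cdot \frac{1}{5} = \frac{4}{5} + 1 = \frac{9}{5} \approx 1.8$)
$Z{\left(p \right)} = - \frac{63}{10}$ ($Z{\left(p \right)} = \frac{7}{2} \cdot \frac{9}{5} \left(-1\right) = \frac{63}{10} \left(-1\right) = - \frac{63}{10}$)
$-3728 - Z{\left(54 \right)} = -3728 - - \frac{63}{10} = -3728 + \frac{63}{10} = - \frac{37217}{10}$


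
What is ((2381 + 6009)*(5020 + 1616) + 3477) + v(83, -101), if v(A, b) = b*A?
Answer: 55671134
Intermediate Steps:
v(A, b) = A*b
((2381 + 6009)*(5020 + 1616) + 3477) + v(83, -101) = ((2381 + 6009)*(5020 + 1616) + 3477) + 83*(-101) = (8390*6636 + 3477) - 8383 = (55676040 + 3477) - 8383 = 55679517 - 8383 = 55671134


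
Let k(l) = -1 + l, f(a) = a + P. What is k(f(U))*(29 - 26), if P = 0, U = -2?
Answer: -9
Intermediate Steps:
f(a) = a (f(a) = a + 0 = a)
k(f(U))*(29 - 26) = (-1 - 2)*(29 - 26) = -3*3 = -9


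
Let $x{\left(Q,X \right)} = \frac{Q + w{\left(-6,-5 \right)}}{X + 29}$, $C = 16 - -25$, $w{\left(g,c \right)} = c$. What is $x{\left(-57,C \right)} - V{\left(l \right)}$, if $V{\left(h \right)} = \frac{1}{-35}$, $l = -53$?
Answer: $- \frac{6}{7} \approx -0.85714$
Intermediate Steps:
$C = 41$ ($C = 16 + 25 = 41$)
$x{\left(Q,X \right)} = \frac{-5 + Q}{29 + X}$ ($x{\left(Q,X \right)} = \frac{Q - 5}{X + 29} = \frac{-5 + Q}{29 + X}$)
$V{\left(h \right)} = - \frac{1}{35}$
$x{\left(-57,C \right)} - V{\left(l \right)} = \frac{-5 - 57}{29 + 41} - - \frac{1}{35} = \frac{1}{70} \left(-62\right) + \frac{1}{35} = - \frac{31}{35} + \frac{1}{35} = - \frac{6}{7}$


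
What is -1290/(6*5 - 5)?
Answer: -258/5 ≈ -51.600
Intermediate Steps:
-1290/(6*5 - 5) = -1290/(30 - 5) = -1290/25 = -215*6/25 = -258/5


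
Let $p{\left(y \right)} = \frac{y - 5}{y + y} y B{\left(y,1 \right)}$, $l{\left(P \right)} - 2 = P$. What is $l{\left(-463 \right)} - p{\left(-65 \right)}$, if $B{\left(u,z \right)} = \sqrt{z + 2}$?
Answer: $-461 + 35 \sqrt{3} \approx -400.38$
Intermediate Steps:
$l{\left(P \right)} = 2 + P$
$B{\left(u,z \right)} = \sqrt{2 + z}$
$p{\left(y \right)} = \sqrt{3} \left(- \frac{5}{2} + \frac{y}{2}\right)$ ($p{\left(y \right)} = \frac{y - 5}{y + y} y \sqrt{2 + 1} = \frac{-5 + y}{2 y} y \sqrt{3} = \left(- \frac{5}{2} + \frac{y}{2}\right) \sqrt{3} = \sqrt{3} \left(- \frac{5}{2} + \frac{y}{2}\right)$)
$l{\left(-463 \right)} - p{\left(-65 \right)} = \left(2 - 463\right) - \frac{\sqrt{3} \left(-5 - 65\right)}{2} = -461 - \frac{1}{2} \sqrt{3} \left(-70\right) = -461 - - 35 \sqrt{3} = -461 + 35 \sqrt{3}$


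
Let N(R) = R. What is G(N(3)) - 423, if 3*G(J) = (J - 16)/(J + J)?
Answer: -7627/18 ≈ -423.72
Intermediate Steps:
G(J) = (-16 + J)/(6*J) (G(J) = ((J - 16)/(J + J))/3 = ((-16 + J)/((2*J)))/3 = ((-16 + J)*(1/(2*J)))/3 = ((-16 + J)/(2*J))/3 = (-16 + J)/(6*J))
G(N(3)) - 423 = (1/6)*(-16 + 3)/3 - 423 = (1/6)*(1/3)*(-13) - 423 = -13/18 - 423 = -7627/18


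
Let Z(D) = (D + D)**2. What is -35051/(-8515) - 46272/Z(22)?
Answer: -20384209/1030315 ≈ -19.784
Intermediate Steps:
Z(D) = 4*D**2 (Z(D) = (2*D)**2 = 4*D**2)
-35051/(-8515) - 46272/Z(22) = -35051/(-8515) - 46272/(4*22**2) = -35051*(-1/8515) - 46272/(4*484) = 35051/8515 - 46272/1936 = 35051/8515 - 46272*1/1936 = 35051/8515 - 2892/121 = -20384209/1030315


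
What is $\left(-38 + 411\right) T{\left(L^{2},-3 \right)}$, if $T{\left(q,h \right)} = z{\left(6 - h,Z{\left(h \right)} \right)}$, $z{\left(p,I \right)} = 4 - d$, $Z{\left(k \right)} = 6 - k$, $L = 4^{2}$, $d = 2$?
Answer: $746$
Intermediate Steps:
$L = 16$
$z{\left(p,I \right)} = 2$ ($z{\left(p,I \right)} = 4 - 2 = 2$)
$T{\left(q,h \right)} = 2$
$\left(-38 + 411\right) T{\left(L^{2},-3 \right)} = \left(-38 + 411\right) 2 = 373 \cdot 2 = 746$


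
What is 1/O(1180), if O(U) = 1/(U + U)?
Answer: 2360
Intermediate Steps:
O(U) = 1/(2*U)
1/O(1180) = 1/((1/2)/1180) = 1/((1/2)*(1/1180)) = 1/(1/2360) = 2360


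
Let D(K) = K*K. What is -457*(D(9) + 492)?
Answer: -261861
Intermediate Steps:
D(K) = K**2
-457*(D(9) + 492) = -457*(9**2 + 492) = -457*(81 + 492) = -457*573 = -261861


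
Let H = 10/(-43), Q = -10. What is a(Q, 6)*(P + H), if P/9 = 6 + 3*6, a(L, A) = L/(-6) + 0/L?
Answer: 46390/129 ≈ 359.61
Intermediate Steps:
a(L, A) = -L/6 (a(L, A) = L*(-⅙) + 0 = -L/6 + 0 = -L/6)
P = 216 (P = 9*(6 + 3*6) = 9*(6 + 18) = 9*24 = 216)
H = -10/43 (H = 10*(-1/43) = -10/43 ≈ -0.23256)
a(Q, 6)*(P + H) = (-⅙*(-10))*(216 - 10/43) = (5/3)*(9278/43) = 46390/129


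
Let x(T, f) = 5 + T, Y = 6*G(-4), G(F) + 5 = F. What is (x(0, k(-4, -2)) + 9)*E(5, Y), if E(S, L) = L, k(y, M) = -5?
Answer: -756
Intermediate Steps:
G(F) = -5 + F
Y = -54 (Y = 6*(-5 - 4) = 6*(-9) = -54)
(x(0, k(-4, -2)) + 9)*E(5, Y) = ((5 + 0) + 9)*(-54) = (5 + 9)*(-54) = 14*(-54) = -756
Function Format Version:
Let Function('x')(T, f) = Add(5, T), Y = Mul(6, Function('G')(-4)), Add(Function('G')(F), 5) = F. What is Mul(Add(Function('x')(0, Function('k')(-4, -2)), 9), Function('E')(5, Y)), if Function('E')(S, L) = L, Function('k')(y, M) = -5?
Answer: -756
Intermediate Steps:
Function('G')(F) = Add(-5, F)
Y = -54 (Y = Mul(6, Add(-5, -4)) = Mul(6, -9) = -54)
Mul(Add(Function('x')(0, Function('k')(-4, -2)), 9), Function('E')(5, Y)) = Mul(Add(Add(5, 0), 9), -54) = Mul(Add(5, 9), -54) = Mul(14, -54) = -756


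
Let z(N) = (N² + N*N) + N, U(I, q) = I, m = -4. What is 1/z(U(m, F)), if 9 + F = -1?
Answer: 1/28 ≈ 0.035714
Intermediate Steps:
F = -10 (F = -9 - 1 = -10)
z(N) = N + 2*N² (z(N) = (N² + N²) + N = 2*N² + N = N + 2*N²)
1/z(U(m, F)) = 1/(-4*(1 + 2*(-4))) = 1/(-4*(1 - 8)) = 1/(-4*(-7)) = 1/28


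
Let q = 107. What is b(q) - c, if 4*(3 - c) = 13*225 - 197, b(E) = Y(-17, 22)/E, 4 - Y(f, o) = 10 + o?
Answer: 72625/107 ≈ 678.74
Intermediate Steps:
Y(f, o) = -6 - o (Y(f, o) = 4 - (10 + o) = 4 + (-10 - o) = -6 - o)
b(E) = -28/E (b(E) = (-6 - 1*22)/E = (-6 - 22)/E = -28/E)
c = -679 (c = 3 - (13*225 - 197)/4 = 3 - (2925 - 197)/4 = 3 - ¼*2728 = 3 - 682 = -679)
b(q) - c = -28/107 - 1*(-679) = -28*1/107 + 679 = -28/107 + 679 = 72625/107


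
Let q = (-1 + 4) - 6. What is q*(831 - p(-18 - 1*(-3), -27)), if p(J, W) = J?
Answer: -2538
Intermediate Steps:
q = -3 (q = 3 - 6 = -3)
q*(831 - p(-18 - 1*(-3), -27)) = -3*(831 - (-18 - 1*(-3))) = -3*(831 - (-18 + 3)) = -3*(831 - 1*(-15)) = -3*(831 + 15) = -3*846 = -2538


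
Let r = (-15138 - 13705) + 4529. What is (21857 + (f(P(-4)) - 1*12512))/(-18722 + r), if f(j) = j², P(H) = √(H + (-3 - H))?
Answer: -4671/21518 ≈ -0.21707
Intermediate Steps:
P(H) = I*√3 (P(H) = √(-3) = I*√3)
r = -24314 (r = -28843 + 4529 = -24314)
(21857 + (f(P(-4)) - 1*12512))/(-18722 + r) = (21857 + ((I*√3)² - 1*12512))/(-18722 - 24314) = (21857 + (-3 - 12512))/(-43036) = (21857 - 12515)*(-1/43036) = 9342*(-1/43036) = -4671/21518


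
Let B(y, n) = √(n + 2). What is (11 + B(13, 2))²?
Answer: 169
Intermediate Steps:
B(y, n) = √(2 + n)
(11 + B(13, 2))² = (11 + √(2 + 2))² = (11 + √4)² = (11 + 2)² = 13² = 169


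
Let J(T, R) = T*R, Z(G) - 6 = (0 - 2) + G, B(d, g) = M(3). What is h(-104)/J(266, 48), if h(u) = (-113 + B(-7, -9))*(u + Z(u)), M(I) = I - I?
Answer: 1921/1064 ≈ 1.8055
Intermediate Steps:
M(I) = 0
B(d, g) = 0
Z(G) = 4 + G (Z(G) = 6 + ((0 - 2) + G) = 6 + (-2 + G) = 4 + G)
J(T, R) = R*T
h(u) = -452 - 226*u (h(u) = (-113 + 0)*(u + (4 + u)) = -113*(4 + 2*u) = -452 - 226*u)
h(-104)/J(266, 48) = (-452 - 226*(-104))/((48*266)) = (-452 + 23504)/12768 = 23052*(1/12768) = 1921/1064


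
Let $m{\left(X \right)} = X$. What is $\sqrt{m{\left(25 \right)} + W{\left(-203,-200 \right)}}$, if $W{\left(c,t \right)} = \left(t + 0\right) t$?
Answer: $5 \sqrt{1601} \approx 200.06$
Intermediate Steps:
$W{\left(c,t \right)} = t^{2}$ ($W{\left(c,t \right)} = t t = t^{2}$)
$\sqrt{m{\left(25 \right)} + W{\left(-203,-200 \right)}} = \sqrt{25 + \left(-200\right)^{2}} = \sqrt{25 + 40000} = \sqrt{40025} = 5 \sqrt{1601}$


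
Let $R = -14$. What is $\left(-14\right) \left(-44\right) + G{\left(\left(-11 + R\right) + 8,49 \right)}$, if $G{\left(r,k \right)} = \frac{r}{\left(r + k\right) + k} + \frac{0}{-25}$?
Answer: $\frac{49879}{81} \approx 615.79$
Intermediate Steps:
$G{\left(r,k \right)} = \frac{r}{r + 2 k}$ ($G{\left(r,k \right)} = \frac{r}{\left(k + r\right) + k} + 0 \left(- \frac{1}{25}\right) = \frac{r}{r + 2 k} + 0 = \frac{r}{r + 2 k}$)
$\left(-14\right) \left(-44\right) + G{\left(\left(-11 + R\right) + 8,49 \right)} = \left(-14\right) \left(-44\right) + \frac{\left(-11 - 14\right) + 8}{\left(\left(-11 - 14\right) + 8\right) + 2 \cdot 49} = 616 + \frac{-25 + 8}{\left(-25 + 8\right) + 98} = 616 - \frac{17}{-17 + 98} = 616 - \frac{17}{81} = \frac{49879}{81}$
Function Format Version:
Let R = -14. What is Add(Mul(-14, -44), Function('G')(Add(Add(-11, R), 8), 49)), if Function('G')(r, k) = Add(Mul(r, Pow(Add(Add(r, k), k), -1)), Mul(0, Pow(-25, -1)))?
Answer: Rational(49879, 81) ≈ 615.79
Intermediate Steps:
Function('G')(r, k) = Mul(r, Pow(Add(r, Mul(2, k)), -1)) (Function('G')(r, k) = Add(Mul(r, Pow(Add(Add(k, r), k), -1)), Mul(0, Rational(-1, 25))) = Add(Mul(r, Pow(Add(r, Mul(2, k)), -1)), 0) = Mul(r, Pow(Add(r, Mul(2, k)), -1)))
Add(Mul(-14, -44), Function('G')(Add(Add(-11, R), 8), 49)) = Add(Mul(-14, -44), Mul(Add(Add(-11, -14), 8), Pow(Add(Add(Add(-11, -14), 8), Mul(2, 49)), -1))) = Add(616, Mul(Add(-25, 8), Pow(Add(Add(-25, 8), 98), -1))) = Add(616, Mul(-17, Pow(Add(-17, 98), -1))) = Add(616, Mul(-17, Pow(81, -1))) = Add(616, Mul(-17, Rational(1, 81))) = Add(616, Rational(-17, 81)) = Rational(49879, 81)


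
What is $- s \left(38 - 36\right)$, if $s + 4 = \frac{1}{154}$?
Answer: $\frac{615}{77} \approx 7.987$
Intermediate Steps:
$s = - \frac{615}{154}$ ($s = -4 + \frac{1}{154} = - \frac{615}{154} \approx -3.9935$)
$- s \left(38 - 36\right) = \left(-1\right) \left(- \frac{615}{154}\right) \left(38 - 36\right) = \frac{615}{154} \cdot 2 = \frac{615}{77}$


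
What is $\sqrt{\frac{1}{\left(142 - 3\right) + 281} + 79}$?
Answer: $\frac{\sqrt{3484005}}{210} \approx 8.8883$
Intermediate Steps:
$\sqrt{\frac{1}{\left(142 - 3\right) + 281} + 79} = \sqrt{\frac{1}{139 + 281} + 79} = \sqrt{\frac{1}{420} + 79} = \sqrt{\frac{33181}{420}} = \frac{\sqrt{3484005}}{210}$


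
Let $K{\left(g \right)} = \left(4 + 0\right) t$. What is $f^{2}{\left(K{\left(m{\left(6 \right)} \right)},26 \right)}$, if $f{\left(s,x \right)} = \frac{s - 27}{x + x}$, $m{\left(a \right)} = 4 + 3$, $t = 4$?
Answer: $\frac{121}{2704} \approx 0.044749$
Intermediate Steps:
$m{\left(a \right)} = 7$
$K{\left(g \right)} = 16$ ($K{\left(g \right)} = \left(4 + 0\right) 4 = 4 \cdot 4 = 16$)
$f{\left(s,x \right)} = \frac{-27 + s}{2 x}$
$f^{2}{\left(K{\left(m{\left(6 \right)} \right)},26 \right)} = \left(\frac{-27 + 16}{2 \cdot 26}\right)^{2} = \left(\frac{1}{2} \cdot \frac{1}{26} \left(-11\right)\right)^{2} = \left(- \frac{11}{52}\right)^{2} = \frac{121}{2704}$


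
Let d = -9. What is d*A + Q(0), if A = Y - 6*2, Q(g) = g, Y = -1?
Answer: 117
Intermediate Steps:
A = -13 (A = -1 - 6*2 = -1 - 12 = -13)
d*A + Q(0) = -9*(-13) + 0 = 117 + 0 = 117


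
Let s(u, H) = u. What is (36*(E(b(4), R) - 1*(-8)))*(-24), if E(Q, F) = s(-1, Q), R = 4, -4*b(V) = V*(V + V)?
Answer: -6048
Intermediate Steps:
b(V) = -V**2/2 (b(V) = -V*(V + V)/4 = -V*2*V/4 = -V**2/2)
E(Q, F) = -1
(36*(E(b(4), R) - 1*(-8)))*(-24) = (36*(-1 - 1*(-8)))*(-24) = (36*(-1 + 8))*(-24) = (36*7)*(-24) = 252*(-24) = -6048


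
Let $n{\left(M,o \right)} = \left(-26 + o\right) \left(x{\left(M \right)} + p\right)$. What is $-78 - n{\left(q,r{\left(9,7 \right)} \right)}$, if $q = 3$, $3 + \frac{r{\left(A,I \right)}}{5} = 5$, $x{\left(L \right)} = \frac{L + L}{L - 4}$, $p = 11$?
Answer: $2$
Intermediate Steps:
$x{\left(L \right)} = \frac{2 L}{-4 + L}$
$r{\left(A,I \right)} = 10$ ($r{\left(A,I \right)} = -15 + 5 \cdot 5 = -15 + 25 = 10$)
$n{\left(M,o \right)} = \left(-26 + o\right) \left(11 + \frac{2 M}{-4 + M}\right)$ ($n{\left(M,o \right)} = \left(-26 + o\right) \left(\frac{2 M}{-4 + M} + 11\right) = \left(-26 + o\right) \left(11 + \frac{2 M}{-4 + M}\right)$)
$-78 - n{\left(q,r{\left(9,7 \right)} \right)} = -78 - \frac{1144 - 1014 - 440 + 13 \cdot 3 \cdot 10}{-4 + 3} = -78 - \frac{1144 - 1014 - 440 + 390}{-1} = -78 - \left(-1\right) 80 = -78 - -80 = -78 + 80 = 2$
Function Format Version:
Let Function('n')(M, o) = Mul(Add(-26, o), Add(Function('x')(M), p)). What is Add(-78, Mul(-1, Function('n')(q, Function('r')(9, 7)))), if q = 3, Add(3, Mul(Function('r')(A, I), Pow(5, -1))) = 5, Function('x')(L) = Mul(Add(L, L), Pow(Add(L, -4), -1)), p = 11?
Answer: 2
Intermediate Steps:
Function('x')(L) = Mul(2, L, Pow(Add(-4, L), -1)) (Function('x')(L) = Mul(Mul(2, L), Pow(Add(-4, L), -1)) = Mul(2, L, Pow(Add(-4, L), -1)))
Function('r')(A, I) = 10 (Function('r')(A, I) = Add(-15, Mul(5, 5)) = Add(-15, 25) = 10)
Function('n')(M, o) = Mul(Add(-26, o), Add(11, Mul(2, M, Pow(Add(-4, M), -1)))) (Function('n')(M, o) = Mul(Add(-26, o), Add(Mul(2, M, Pow(Add(-4, M), -1)), 11)) = Mul(Add(-26, o), Add(11, Mul(2, M, Pow(Add(-4, M), -1)))))
Add(-78, Mul(-1, Function('n')(q, Function('r')(9, 7)))) = Add(-78, Mul(-1, Mul(Pow(Add(-4, 3), -1), Add(1144, Mul(-338, 3), Mul(-44, 10), Mul(13, 3, 10))))) = Add(-78, Mul(-1, Mul(Pow(-1, -1), Add(1144, -1014, -440, 390)))) = Add(-78, Mul(-1, Mul(-1, 80))) = Add(-78, Mul(-1, -80)) = Add(-78, 80) = 2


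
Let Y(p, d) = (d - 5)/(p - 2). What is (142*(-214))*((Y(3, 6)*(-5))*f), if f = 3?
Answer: 455820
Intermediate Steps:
Y(p, d) = (-5 + d)/(-2 + p)
(142*(-214))*((Y(3, 6)*(-5))*f) = (142*(-214))*((((-5 + 6)/(-2 + 3))*(-5))*3) = -30388*(1/1)*(-5)*3 = -30388*(1*1)*(-5)*3 = -30388*1*(-5)*3 = -(-151940)*3 = -30388*(-15) = 455820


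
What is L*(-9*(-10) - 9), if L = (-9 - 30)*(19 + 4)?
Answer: -72657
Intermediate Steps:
L = -897 (L = -39*23 = -897)
L*(-9*(-10) - 9) = -897*(-9*(-10) - 9) = -897*(90 - 9) = -897*81 = -72657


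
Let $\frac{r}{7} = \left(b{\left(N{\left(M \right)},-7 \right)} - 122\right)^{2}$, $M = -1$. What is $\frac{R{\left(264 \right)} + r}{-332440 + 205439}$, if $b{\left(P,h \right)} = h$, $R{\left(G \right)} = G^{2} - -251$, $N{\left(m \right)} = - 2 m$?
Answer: $- \frac{186434}{127001} \approx -1.468$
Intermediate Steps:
$R{\left(G \right)} = 251 + G^{2}$ ($R{\left(G \right)} = G^{2} + 251 = 251 + G^{2}$)
$r = 116487$ ($r = 7 \left(-7 - 122\right)^{2} = 7 \left(-129\right)^{2} = 7 \cdot 16641 = 116487$)
$\frac{R{\left(264 \right)} + r}{-332440 + 205439} = \frac{\left(251 + 264^{2}\right) + 116487}{-332440 + 205439} = \frac{\left(251 + 69696\right) + 116487}{-127001} = \left(69947 + 116487\right) \left(- \frac{1}{127001}\right) = 186434 \left(- \frac{1}{127001}\right) = - \frac{186434}{127001}$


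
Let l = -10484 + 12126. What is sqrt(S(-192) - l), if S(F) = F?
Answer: I*sqrt(1834) ≈ 42.825*I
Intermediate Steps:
l = 1642
sqrt(S(-192) - l) = sqrt(-192 - 1*1642) = sqrt(-192 - 1642) = sqrt(-1834) = I*sqrt(1834)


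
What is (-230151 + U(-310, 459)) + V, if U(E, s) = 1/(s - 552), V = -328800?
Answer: -51982444/93 ≈ -5.5895e+5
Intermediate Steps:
U(E, s) = 1/(-552 + s)
(-230151 + U(-310, 459)) + V = (-230151 + 1/(-552 + 459)) - 328800 = (-230151 + 1/(-93)) - 328800 = (-230151 - 1/93) - 328800 = -21404044/93 - 328800 = -51982444/93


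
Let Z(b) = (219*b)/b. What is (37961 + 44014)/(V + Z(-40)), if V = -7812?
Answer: -27325/2531 ≈ -10.796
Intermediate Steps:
Z(b) = 219
(37961 + 44014)/(V + Z(-40)) = (37961 + 44014)/(-7812 + 219) = 81975/(-7593) = 81975*(-1/7593) = -27325/2531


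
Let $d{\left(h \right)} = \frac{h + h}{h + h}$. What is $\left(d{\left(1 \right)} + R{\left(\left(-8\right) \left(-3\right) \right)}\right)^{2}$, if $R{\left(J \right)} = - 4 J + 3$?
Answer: $8464$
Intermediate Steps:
$R{\left(J \right)} = 3 - 4 J$
$d{\left(h \right)} = 1$ ($d{\left(h \right)} = \frac{2 h}{2 h} = 2 h \frac{1}{2 h} = 1$)
$\left(d{\left(1 \right)} + R{\left(\left(-8\right) \left(-3\right) \right)}\right)^{2} = \left(1 + \left(3 - 4 \left(\left(-8\right) \left(-3\right)\right)\right)\right)^{2} = \left(1 + \left(3 - 96\right)\right)^{2} = \left(1 - 93\right)^{2} = \left(-92\right)^{2} = 8464$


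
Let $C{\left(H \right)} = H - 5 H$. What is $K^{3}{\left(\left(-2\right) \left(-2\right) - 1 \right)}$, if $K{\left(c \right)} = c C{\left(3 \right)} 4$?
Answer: $-2985984$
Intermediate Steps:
$C{\left(H \right)} = - 4 H$
$K{\left(c \right)} = - 48 c$ ($K{\left(c \right)} = c \left(\left(-4\right) 3\right) 4 = c \left(-12\right) 4 = - 12 c 4 = - 48 c$)
$K^{3}{\left(\left(-2\right) \left(-2\right) - 1 \right)} = \left(- 48 \left(\left(-2\right) \left(-2\right) - 1\right)\right)^{3} = \left(- 48 \left(4 - 1\right)\right)^{3} = \left(\left(-48\right) 3\right)^{3} = \left(-144\right)^{3} = -2985984$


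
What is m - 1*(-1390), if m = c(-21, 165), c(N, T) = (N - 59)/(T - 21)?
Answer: 12505/9 ≈ 1389.4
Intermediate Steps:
c(N, T) = (-59 + N)/(-21 + T)
m = -5/9 (m = (-59 - 21)/(-21 + 165) = -80/144 = (1/144)*(-80) = -5/9 ≈ -0.55556)
m - 1*(-1390) = -5/9 - 1*(-1390) = -5/9 + 1390 = 12505/9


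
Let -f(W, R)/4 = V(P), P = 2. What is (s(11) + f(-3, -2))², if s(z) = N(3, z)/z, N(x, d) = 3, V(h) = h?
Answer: 7225/121 ≈ 59.711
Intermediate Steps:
f(W, R) = -8 (f(W, R) = -4*2 = -8)
s(z) = 3/z
(s(11) + f(-3, -2))² = (3/11 - 8)² = (-85/11)² = 7225/121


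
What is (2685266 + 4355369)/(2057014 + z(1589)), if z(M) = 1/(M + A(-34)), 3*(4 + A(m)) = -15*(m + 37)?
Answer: 650223350/189971293 ≈ 3.4227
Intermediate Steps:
A(m) = -189 - 5*m (A(m) = -4 + (-15*(m + 37))/3 = -4 + (-15*(37 + m))/3 = -4 + (-555 - 15*m)/3 = -4 + (-185 - 5*m) = -189 - 5*m)
z(M) = 1/(-19 + M) (z(M) = 1/(M + (-189 - 5*(-34))) = 1/(M + (-189 + 170)) = 1/(M - 19) = 1/(-19 + M))
(2685266 + 4355369)/(2057014 + z(1589)) = (2685266 + 4355369)/(2057014 + 1/(-19 + 1589)) = 7040635/(2057014 + 1/1570) = 7040635/(3229511981/1570) = 7040635*(1570/3229511981) = 650223350/189971293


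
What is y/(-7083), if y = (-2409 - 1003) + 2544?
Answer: 868/7083 ≈ 0.12255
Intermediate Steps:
y = -868 (y = -3412 + 2544 = -868)
y/(-7083) = -868/(-7083) = -868*(-1/7083) = 868/7083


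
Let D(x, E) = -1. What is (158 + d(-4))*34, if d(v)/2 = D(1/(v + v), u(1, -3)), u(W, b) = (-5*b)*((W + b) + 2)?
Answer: 5304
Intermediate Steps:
u(W, b) = -5*b*(2 + W + b) (u(W, b) = (-5*b)*(2 + W + b) = -5*b*(2 + W + b))
d(v) = -2 (d(v) = 2*(-1) = -2)
(158 + d(-4))*34 = (158 - 2)*34 = 156*34 = 5304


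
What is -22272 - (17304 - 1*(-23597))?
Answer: -63173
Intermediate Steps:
-22272 - (17304 - 1*(-23597)) = -22272 - (17304 + 23597) = -22272 - 1*40901 = -22272 - 40901 = -63173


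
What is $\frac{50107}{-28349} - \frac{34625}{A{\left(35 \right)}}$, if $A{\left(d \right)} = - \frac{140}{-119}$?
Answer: $- \frac{3337586453}{113396} \approx -29433.0$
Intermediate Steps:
$A{\left(d \right)} = \frac{20}{17}$ ($A{\left(d \right)} = \left(-140\right) \left(- \frac{1}{119}\right) = \frac{20}{17}$)
$\frac{50107}{-28349} - \frac{34625}{A{\left(35 \right)}} = \frac{50107}{-28349} - \frac{34625}{\frac{20}{17}} = 50107 \left(- \frac{1}{28349}\right) - \frac{117725}{4} = - \frac{50107}{28349} - \frac{117725}{4} = - \frac{3337586453}{113396}$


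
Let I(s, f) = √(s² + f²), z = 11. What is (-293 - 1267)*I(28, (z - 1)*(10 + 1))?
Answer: -3120*√3221 ≈ -1.7707e+5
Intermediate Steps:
I(s, f) = √(f² + s²)
(-293 - 1267)*I(28, (z - 1)*(10 + 1)) = (-293 - 1267)*√(((11 - 1)*(10 + 1))² + 28²) = -1560*√((10*11)² + 784) = -1560*√(110² + 784) = -1560*√(12100 + 784) = -3120*√3221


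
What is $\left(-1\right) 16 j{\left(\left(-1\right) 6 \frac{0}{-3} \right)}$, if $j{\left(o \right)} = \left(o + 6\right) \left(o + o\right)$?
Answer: $0$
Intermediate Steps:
$j{\left(o \right)} = 2 o \left(6 + o\right)$ ($j{\left(o \right)} = \left(6 + o\right) 2 o = 2 o \left(6 + o\right)$)
$\left(-1\right) 16 j{\left(\left(-1\right) 6 \frac{0}{-3} \right)} = \left(-1\right) 16 \cdot 2 \left(-1\right) 6 \frac{0}{-3} \left(6 + \left(-1\right) 6 \frac{0}{-3}\right) = - 16 \cdot 2 \left(- 6 \cdot 0 \left(- \frac{1}{3}\right)\right) \left(6 - 6 \cdot 0 \left(- \frac{1}{3}\right)\right) = - 16 \cdot 2 \left(\left(-6\right) 0\right) \left(6 - 0\right) = - 16 \cdot 2 \cdot 0 \left(6 + 0\right) = - 16 \cdot 2 \cdot 0 \cdot 6 = \left(-16\right) 0 = 0$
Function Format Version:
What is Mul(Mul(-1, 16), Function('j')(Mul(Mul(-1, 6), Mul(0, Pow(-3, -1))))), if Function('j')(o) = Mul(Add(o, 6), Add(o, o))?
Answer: 0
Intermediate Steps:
Function('j')(o) = Mul(2, o, Add(6, o)) (Function('j')(o) = Mul(Add(6, o), Mul(2, o)) = Mul(2, o, Add(6, o)))
Mul(Mul(-1, 16), Function('j')(Mul(Mul(-1, 6), Mul(0, Pow(-3, -1))))) = Mul(Mul(-1, 16), Mul(2, Mul(Mul(-1, 6), Mul(0, Pow(-3, -1))), Add(6, Mul(Mul(-1, 6), Mul(0, Pow(-3, -1)))))) = Mul(-16, Mul(2, Mul(-6, Mul(0, Rational(-1, 3))), Add(6, Mul(-6, Mul(0, Rational(-1, 3)))))) = Mul(-16, Mul(2, Mul(-6, 0), Add(6, Mul(-6, 0)))) = Mul(-16, Mul(2, 0, Add(6, 0))) = Mul(-16, Mul(2, 0, 6)) = Mul(-16, 0) = 0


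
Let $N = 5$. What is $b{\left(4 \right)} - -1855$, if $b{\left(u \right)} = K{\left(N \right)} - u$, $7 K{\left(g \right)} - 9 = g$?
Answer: $1853$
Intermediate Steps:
$K{\left(g \right)} = \frac{9}{7} + \frac{g}{7}$
$b{\left(u \right)} = 2 - u$ ($b{\left(u \right)} = \left(\frac{9}{7} + \frac{1}{7} \cdot 5\right) - u = \left(\frac{9}{7} + \frac{5}{7}\right) - u = 2 - u$)
$b{\left(4 \right)} - -1855 = \left(2 - 4\right) - -1855 = \left(2 - 4\right) + 1855 = -2 + 1855 = 1853$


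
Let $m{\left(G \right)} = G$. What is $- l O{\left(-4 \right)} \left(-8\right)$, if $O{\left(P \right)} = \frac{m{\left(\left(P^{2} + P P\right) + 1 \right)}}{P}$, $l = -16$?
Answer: $1056$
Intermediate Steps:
$O{\left(P \right)} = \frac{1 + 2 P^{2}}{P}$ ($O{\left(P \right)} = \frac{\left(P^{2} + P P\right) + 1}{P} = \frac{\left(P^{2} + P^{2}\right) + 1}{P} = \frac{2 P^{2} + 1}{P} = \frac{1 + 2 P^{2}}{P}$)
$- l O{\left(-4 \right)} \left(-8\right) = - - 16 \left(\frac{1}{-4} + 2 \left(-4\right)\right) \left(-8\right) = - - 16 \left(- \frac{1}{4} - 8\right) \left(-8\right) = - \left(-16\right) \left(- \frac{33}{4}\right) \left(-8\right) = - 132 \left(-8\right) = \left(-1\right) \left(-1056\right) = 1056$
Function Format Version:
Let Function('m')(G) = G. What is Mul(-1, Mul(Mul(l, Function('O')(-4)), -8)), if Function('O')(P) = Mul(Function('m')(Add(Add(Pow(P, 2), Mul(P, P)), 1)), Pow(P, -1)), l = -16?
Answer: 1056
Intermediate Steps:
Function('O')(P) = Mul(Pow(P, -1), Add(1, Mul(2, Pow(P, 2)))) (Function('O')(P) = Mul(Add(Add(Pow(P, 2), Mul(P, P)), 1), Pow(P, -1)) = Mul(Add(Add(Pow(P, 2), Pow(P, 2)), 1), Pow(P, -1)) = Mul(Add(Mul(2, Pow(P, 2)), 1), Pow(P, -1)) = Mul(Add(1, Mul(2, Pow(P, 2))), Pow(P, -1)) = Mul(Pow(P, -1), Add(1, Mul(2, Pow(P, 2)))))
Mul(-1, Mul(Mul(l, Function('O')(-4)), -8)) = Mul(-1, Mul(Mul(-16, Add(Pow(-4, -1), Mul(2, -4))), -8)) = Mul(-1, Mul(Mul(-16, Add(Rational(-1, 4), -8)), -8)) = Mul(-1, Mul(Mul(-16, Rational(-33, 4)), -8)) = Mul(-1, Mul(132, -8)) = Mul(-1, -1056) = 1056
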